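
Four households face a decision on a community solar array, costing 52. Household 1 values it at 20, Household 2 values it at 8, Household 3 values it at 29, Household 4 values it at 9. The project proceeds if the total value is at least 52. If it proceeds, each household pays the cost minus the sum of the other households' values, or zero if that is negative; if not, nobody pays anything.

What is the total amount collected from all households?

Total value 66 ≥ cost 52, so it is built.
Household 1: others sum to 46; max(0, 52 - 46) = 6.
Household 2: others sum to 58; max(0, 52 - 58) = 0.
Household 3: others sum to 37; max(0, 52 - 37) = 15.
Household 4: others sum to 57; max(0, 52 - 57) = 0.
Total collected = 6 + 0 + 15 + 0 = 21.

21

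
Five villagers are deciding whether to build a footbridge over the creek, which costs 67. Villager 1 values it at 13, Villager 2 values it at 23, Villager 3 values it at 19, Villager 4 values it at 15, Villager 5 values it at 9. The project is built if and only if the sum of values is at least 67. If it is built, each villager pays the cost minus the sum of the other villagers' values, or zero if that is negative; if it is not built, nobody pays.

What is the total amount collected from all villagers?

22

Total value 79 ≥ cost 67, so it is built.
Villager 1: others sum to 66; max(0, 67 - 66) = 1.
Villager 2: others sum to 56; max(0, 67 - 56) = 11.
Villager 3: others sum to 60; max(0, 67 - 60) = 7.
Villager 4: others sum to 64; max(0, 67 - 64) = 3.
Villager 5: others sum to 70; max(0, 67 - 70) = 0.
Total collected = 1 + 11 + 7 + 3 + 0 = 22.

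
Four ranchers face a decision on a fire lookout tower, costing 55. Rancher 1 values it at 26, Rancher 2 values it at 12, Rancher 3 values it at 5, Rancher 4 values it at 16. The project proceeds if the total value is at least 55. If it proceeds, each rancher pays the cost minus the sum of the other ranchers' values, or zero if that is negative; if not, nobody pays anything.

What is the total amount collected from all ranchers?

Total value 59 ≥ cost 55, so it is built.
Rancher 1: others sum to 33; max(0, 55 - 33) = 22.
Rancher 2: others sum to 47; max(0, 55 - 47) = 8.
Rancher 3: others sum to 54; max(0, 55 - 54) = 1.
Rancher 4: others sum to 43; max(0, 55 - 43) = 12.
Total collected = 22 + 8 + 1 + 12 = 43.

43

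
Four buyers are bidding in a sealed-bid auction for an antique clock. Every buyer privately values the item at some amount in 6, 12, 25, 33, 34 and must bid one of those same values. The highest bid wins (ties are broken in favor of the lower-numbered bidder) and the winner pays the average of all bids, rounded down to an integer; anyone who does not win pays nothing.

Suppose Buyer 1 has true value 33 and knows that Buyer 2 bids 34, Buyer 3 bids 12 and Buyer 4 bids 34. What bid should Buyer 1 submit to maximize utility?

34

Bid 6: loses, pays 0, utility 0.
Bid 12: loses, pays 0, utility 0.
Bid 25: loses, pays 0, utility 0.
Bid 33: loses, pays 0, utility 0.
Bid 34: wins, pays 28, utility 33 - 28 = 5.
The best choice is 34 with utility 5.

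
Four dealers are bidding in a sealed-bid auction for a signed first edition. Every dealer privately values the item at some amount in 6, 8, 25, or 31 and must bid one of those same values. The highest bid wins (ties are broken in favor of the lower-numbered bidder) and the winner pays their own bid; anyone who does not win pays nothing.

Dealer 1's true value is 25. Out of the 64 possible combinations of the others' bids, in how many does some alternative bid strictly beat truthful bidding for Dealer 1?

8

Others bid (6, 6, 6): truth gives 0; bid 6 gives 19 > 0. Violating.
Others bid (6, 6, 8): truth gives 0; bid 8 gives 17 > 0. Violating.
Others bid (6, 8, 6): truth gives 0; bid 8 gives 17 > 0. Violating.
Others bid (6, 8, 8): truth gives 0; bid 8 gives 17 > 0. Violating.
Others bid (6, 6, 25): truth gives 0; no alternative beats it.
Others bid (6, 6, 31): truth gives 0; no alternative beats it.
(Checking all 64 profiles: 8 have a profitable deviation, 56 do not.)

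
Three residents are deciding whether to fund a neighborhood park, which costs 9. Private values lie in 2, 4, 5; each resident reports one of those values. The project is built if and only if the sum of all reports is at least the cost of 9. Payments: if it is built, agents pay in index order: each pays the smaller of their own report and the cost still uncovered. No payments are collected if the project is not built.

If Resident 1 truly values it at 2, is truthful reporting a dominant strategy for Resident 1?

Check each profile of the others' reports and compare truth against every alternative report.
Others report (2, 4): truth gives 0, best alternative gives -2.
Others report (2, 5): truth gives 0, best alternative gives -2.
Others report (4, 2): truth gives 0, best alternative gives -2.
Others report (4, 4): truth gives 0, best alternative gives -2.
Others report (4, 5): truth gives 0, best alternative gives -2.
Others report (5, 2): truth gives 0, best alternative gives -2.
(Remaining 3 profiles checked similarly; truth is weakly best in each.)
In every case the truthful report is at least as good as any alternative, so it is a dominant strategy.

Yes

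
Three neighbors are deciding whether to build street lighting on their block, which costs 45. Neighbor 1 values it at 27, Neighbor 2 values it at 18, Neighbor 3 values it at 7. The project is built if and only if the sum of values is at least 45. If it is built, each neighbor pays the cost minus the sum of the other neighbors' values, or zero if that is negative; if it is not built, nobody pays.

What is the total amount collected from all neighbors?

31

Total value 52 ≥ cost 45, so it is built.
Neighbor 1: others sum to 25; max(0, 45 - 25) = 20.
Neighbor 2: others sum to 34; max(0, 45 - 34) = 11.
Neighbor 3: others sum to 45; max(0, 45 - 45) = 0.
Total collected = 20 + 11 + 0 = 31.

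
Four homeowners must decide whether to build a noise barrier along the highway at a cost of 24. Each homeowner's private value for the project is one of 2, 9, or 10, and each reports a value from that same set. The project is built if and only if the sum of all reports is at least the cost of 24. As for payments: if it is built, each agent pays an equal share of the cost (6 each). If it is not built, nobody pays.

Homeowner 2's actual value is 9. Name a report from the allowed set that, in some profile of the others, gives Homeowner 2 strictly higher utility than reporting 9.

10

Suppose Homeowner 1 reports 2, Homeowner 3 reports 2 and Homeowner 4 reports 10.
Report 9: project not built, utility 0.
Report 10: project built, pays 6, utility 9 - 6 = 3.
So reporting 10 beats truth here (3 > 0).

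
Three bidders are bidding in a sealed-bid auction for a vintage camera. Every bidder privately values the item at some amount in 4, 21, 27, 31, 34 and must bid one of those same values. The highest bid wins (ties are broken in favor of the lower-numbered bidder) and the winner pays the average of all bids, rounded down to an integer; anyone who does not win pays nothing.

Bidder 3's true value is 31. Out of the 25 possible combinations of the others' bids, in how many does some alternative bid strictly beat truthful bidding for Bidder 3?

Others bid (4, 4): truth gives 18; bid 21 gives 22 > 18. Violating.
Others bid (4, 21): truth gives 13; bid 27 gives 14 > 13. Violating.
Others bid (4, 31): truth gives 0; bid 34 gives 8 > 0. Violating.
Others bid (21, 4): truth gives 13; bid 27 gives 14 > 13. Violating.
Others bid (4, 27): truth gives 11; no alternative beats it.
Others bid (4, 34): truth gives 0; no alternative beats it.
(Checking all 25 profiles: 10 have a profitable deviation, 15 do not.)

10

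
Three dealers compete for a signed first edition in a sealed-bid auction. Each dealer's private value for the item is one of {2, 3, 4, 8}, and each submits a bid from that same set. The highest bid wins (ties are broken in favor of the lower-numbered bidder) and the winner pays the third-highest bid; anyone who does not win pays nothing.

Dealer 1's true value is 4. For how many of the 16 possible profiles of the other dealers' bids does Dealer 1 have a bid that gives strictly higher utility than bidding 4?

Others bid (2, 8): truth gives 0; bid 8 gives 2 > 0. Violating.
Others bid (3, 8): truth gives 0; bid 8 gives 1 > 0. Violating.
Others bid (8, 2): truth gives 0; bid 8 gives 2 > 0. Violating.
Others bid (8, 3): truth gives 0; bid 8 gives 1 > 0. Violating.
Others bid (2, 2): truth gives 2; no alternative beats it.
Others bid (2, 3): truth gives 2; no alternative beats it.
(Checking all 16 profiles: 4 have a profitable deviation, 12 do not.)

4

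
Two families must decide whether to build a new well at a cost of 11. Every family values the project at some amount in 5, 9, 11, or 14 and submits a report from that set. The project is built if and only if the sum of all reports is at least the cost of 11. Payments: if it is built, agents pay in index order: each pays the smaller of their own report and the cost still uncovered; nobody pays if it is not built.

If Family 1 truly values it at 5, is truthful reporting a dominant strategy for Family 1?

Check each profile of the others' reports and compare truth against every alternative report.
Others report (5): truth gives 0, best alternative gives -4.
Others report (9): truth gives 0, best alternative gives -4.
Others report (11): truth gives 0, best alternative gives -4.
Others report (14): truth gives 0, best alternative gives -4.
In every case the truthful report is at least as good as any alternative, so it is a dominant strategy.

Yes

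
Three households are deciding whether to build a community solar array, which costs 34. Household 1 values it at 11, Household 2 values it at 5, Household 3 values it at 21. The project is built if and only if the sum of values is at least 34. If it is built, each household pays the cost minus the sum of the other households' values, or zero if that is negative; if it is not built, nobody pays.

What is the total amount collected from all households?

28

Total value 37 ≥ cost 34, so it is built.
Household 1: others sum to 26; max(0, 34 - 26) = 8.
Household 2: others sum to 32; max(0, 34 - 32) = 2.
Household 3: others sum to 16; max(0, 34 - 16) = 18.
Total collected = 8 + 2 + 18 = 28.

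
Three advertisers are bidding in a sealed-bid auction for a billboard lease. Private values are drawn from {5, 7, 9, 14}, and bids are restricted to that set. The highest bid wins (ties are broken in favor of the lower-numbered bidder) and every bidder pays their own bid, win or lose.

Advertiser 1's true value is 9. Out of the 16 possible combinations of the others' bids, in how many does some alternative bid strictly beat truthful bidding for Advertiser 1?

Others bid (5, 5): truth gives 0; bid 5 gives 4 > 0. Violating.
Others bid (5, 7): truth gives 0; bid 7 gives 2 > 0. Violating.
Others bid (5, 14): truth gives -9; bid 5 gives -5 > -9. Violating.
Others bid (7, 5): truth gives 0; bid 7 gives 2 > 0. Violating.
Others bid (5, 9): truth gives 0; no alternative beats it.
Others bid (7, 9): truth gives 0; no alternative beats it.
(Checking all 16 profiles: 11 have a profitable deviation, 5 do not.)

11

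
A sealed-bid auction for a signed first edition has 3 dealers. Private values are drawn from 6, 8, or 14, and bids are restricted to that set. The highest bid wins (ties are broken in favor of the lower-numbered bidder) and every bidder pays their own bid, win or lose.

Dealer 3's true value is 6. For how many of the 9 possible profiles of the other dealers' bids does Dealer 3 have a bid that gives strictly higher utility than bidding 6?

Others bid (6, 6): truth gives -6; bid 8 gives -2 > -6. Violating.
Others bid (6, 8): truth gives -6; no alternative beats it.
Others bid (6, 14): truth gives -6; no alternative beats it.
(Checking all 9 profiles: 1 has a profitable deviation, 8 do not.)

1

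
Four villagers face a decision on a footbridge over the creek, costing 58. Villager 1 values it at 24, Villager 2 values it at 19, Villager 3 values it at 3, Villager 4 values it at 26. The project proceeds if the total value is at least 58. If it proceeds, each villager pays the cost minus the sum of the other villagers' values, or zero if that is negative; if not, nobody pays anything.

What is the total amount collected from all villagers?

27

Total value 72 ≥ cost 58, so it is built.
Villager 1: others sum to 48; max(0, 58 - 48) = 10.
Villager 2: others sum to 53; max(0, 58 - 53) = 5.
Villager 3: others sum to 69; max(0, 58 - 69) = 0.
Villager 4: others sum to 46; max(0, 58 - 46) = 12.
Total collected = 10 + 5 + 0 + 12 = 27.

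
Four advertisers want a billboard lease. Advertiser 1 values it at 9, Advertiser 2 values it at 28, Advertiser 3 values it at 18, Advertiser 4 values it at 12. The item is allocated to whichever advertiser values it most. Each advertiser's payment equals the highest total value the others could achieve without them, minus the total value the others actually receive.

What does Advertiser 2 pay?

Advertiser 2 has the highest value and receives the item.
Without Advertiser 2, the item would go to the next-highest value, 18, so the others could achieve 18.
With Advertiser 2 present and winning, the others receive nothing, so their total is 0.
Payment = 18 - 0 = 18.

18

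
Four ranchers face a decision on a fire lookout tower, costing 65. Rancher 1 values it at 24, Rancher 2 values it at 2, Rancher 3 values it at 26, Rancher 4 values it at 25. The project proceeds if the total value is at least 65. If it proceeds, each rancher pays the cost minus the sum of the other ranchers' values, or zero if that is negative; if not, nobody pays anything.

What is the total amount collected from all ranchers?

39

Total value 77 ≥ cost 65, so it is built.
Rancher 1: others sum to 53; max(0, 65 - 53) = 12.
Rancher 2: others sum to 75; max(0, 65 - 75) = 0.
Rancher 3: others sum to 51; max(0, 65 - 51) = 14.
Rancher 4: others sum to 52; max(0, 65 - 52) = 13.
Total collected = 12 + 0 + 14 + 13 = 39.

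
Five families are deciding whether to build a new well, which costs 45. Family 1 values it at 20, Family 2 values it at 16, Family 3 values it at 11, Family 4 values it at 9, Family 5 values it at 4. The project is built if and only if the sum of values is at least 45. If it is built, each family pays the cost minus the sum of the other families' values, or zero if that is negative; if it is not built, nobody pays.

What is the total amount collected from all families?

6

Total value 60 ≥ cost 45, so it is built.
Family 1: others sum to 40; max(0, 45 - 40) = 5.
Family 2: others sum to 44; max(0, 45 - 44) = 1.
Family 3: others sum to 49; max(0, 45 - 49) = 0.
Family 4: others sum to 51; max(0, 45 - 51) = 0.
Family 5: others sum to 56; max(0, 45 - 56) = 0.
Total collected = 5 + 1 + 0 + 0 + 0 = 6.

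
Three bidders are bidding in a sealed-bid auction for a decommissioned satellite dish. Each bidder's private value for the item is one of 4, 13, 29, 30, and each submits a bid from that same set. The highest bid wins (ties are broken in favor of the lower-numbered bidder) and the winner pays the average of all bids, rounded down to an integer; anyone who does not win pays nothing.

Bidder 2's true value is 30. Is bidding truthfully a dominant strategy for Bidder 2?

No

Consider the case where Bidder 1 bids 4 and Bidder 3 bids 4.
Truthful bid 30: wins, pays 12, utility 30 - 12 = 18.
Bid 13 instead: wins, pays 7, utility 30 - 7 = 23.
Since 23 > 18, bidding 13 is strictly better here, so truthful bidding is not dominant.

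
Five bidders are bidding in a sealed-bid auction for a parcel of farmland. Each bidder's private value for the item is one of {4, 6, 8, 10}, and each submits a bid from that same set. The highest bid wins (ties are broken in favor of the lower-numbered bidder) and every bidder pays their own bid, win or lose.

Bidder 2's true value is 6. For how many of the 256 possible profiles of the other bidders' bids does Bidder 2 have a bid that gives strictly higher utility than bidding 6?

248

Others bid (4, 4, 4, 8): truth gives -6; bid 8 gives -2 > -6. Violating.
Others bid (4, 4, 4, 10): truth gives -6; bid 4 gives -4 > -6. Violating.
Others bid (4, 4, 6, 8): truth gives -6; bid 8 gives -2 > -6. Violating.
Others bid (4, 4, 6, 10): truth gives -6; bid 4 gives -4 > -6. Violating.
Others bid (4, 4, 4, 4): truth gives 0; no alternative beats it.
Others bid (4, 4, 4, 6): truth gives 0; no alternative beats it.
(Checking all 256 profiles: 248 have a profitable deviation, 8 do not.)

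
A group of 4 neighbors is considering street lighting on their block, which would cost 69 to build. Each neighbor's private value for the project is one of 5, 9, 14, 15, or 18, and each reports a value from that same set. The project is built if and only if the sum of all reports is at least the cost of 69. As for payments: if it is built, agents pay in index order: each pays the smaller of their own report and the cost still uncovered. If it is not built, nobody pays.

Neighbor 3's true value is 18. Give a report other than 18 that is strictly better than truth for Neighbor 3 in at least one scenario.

15

Suppose Neighbor 1 reports 18, Neighbor 2 reports 18 and Neighbor 4 reports 18.
Report 18: project built, pays 18, utility 18 - 18 = 0.
Report 15: project built, pays 15, utility 18 - 15 = 3.
So reporting 15 beats truth here (3 > 0).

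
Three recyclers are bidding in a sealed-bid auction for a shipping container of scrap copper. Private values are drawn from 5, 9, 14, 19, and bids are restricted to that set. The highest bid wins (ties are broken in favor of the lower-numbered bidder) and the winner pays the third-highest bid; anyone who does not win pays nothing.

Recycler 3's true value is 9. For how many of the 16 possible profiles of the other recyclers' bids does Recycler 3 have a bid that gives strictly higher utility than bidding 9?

Others bid (5, 9): truth gives 0; bid 14 gives 4 > 0. Violating.
Others bid (5, 14): truth gives 0; bid 19 gives 4 > 0. Violating.
Others bid (9, 5): truth gives 0; bid 14 gives 4 > 0. Violating.
Others bid (14, 5): truth gives 0; bid 19 gives 4 > 0. Violating.
Others bid (5, 5): truth gives 4; no alternative beats it.
Others bid (5, 19): truth gives 0; no alternative beats it.
(Checking all 16 profiles: 4 have a profitable deviation, 12 do not.)

4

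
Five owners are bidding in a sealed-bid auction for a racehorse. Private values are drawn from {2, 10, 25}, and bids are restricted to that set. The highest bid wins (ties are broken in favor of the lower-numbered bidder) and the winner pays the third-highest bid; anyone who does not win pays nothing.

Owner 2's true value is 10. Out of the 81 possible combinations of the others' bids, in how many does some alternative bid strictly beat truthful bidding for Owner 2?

4

Others bid (2, 2, 2, 25): truth gives 0; bid 25 gives 8 > 0. Violating.
Others bid (2, 2, 25, 2): truth gives 0; bid 25 gives 8 > 0. Violating.
Others bid (2, 25, 2, 2): truth gives 0; bid 25 gives 8 > 0. Violating.
Others bid (10, 2, 2, 2): truth gives 0; bid 25 gives 8 > 0. Violating.
Others bid (2, 2, 2, 2): truth gives 8; no alternative beats it.
Others bid (2, 2, 2, 10): truth gives 8; no alternative beats it.
(Checking all 81 profiles: 4 have a profitable deviation, 77 do not.)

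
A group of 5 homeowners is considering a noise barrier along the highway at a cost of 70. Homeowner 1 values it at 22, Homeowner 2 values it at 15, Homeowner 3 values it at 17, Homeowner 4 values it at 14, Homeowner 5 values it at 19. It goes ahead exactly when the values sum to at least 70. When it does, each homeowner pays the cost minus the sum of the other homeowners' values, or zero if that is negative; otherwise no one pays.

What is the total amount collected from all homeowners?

Total value 87 ≥ cost 70, so it is built.
Homeowner 1: others sum to 65; max(0, 70 - 65) = 5.
Homeowner 2: others sum to 72; max(0, 70 - 72) = 0.
Homeowner 3: others sum to 70; max(0, 70 - 70) = 0.
Homeowner 4: others sum to 73; max(0, 70 - 73) = 0.
Homeowner 5: others sum to 68; max(0, 70 - 68) = 2.
Total collected = 5 + 0 + 0 + 0 + 2 = 7.

7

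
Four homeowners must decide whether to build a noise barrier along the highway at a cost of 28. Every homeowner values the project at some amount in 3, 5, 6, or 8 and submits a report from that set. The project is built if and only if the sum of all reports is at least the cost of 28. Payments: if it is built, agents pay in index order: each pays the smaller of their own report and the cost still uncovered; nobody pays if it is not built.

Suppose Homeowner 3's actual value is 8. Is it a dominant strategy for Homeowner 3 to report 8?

Consider the case where Homeowner 1 reports 6, Homeowner 2 reports 8 and Homeowner 4 reports 8.
Truthful report 8: project built, pays 8, utility 8 - 8 = 0.
Report 6 instead: project built, pays 6, utility 8 - 6 = 2.
Since 2 > 0, reporting 6 is strictly better here, so truthful reporting is not dominant.

No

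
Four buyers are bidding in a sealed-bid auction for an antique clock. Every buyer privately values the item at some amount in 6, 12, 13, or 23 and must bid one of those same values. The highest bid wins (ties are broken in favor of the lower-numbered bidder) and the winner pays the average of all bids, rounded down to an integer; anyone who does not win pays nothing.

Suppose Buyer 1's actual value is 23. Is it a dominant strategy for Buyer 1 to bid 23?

Consider the case where Buyer 2 bids 6, Buyer 3 bids 6 and Buyer 4 bids 6.
Truthful bid 23: wins, pays 10, utility 23 - 10 = 13.
Bid 6 instead: wins, pays 6, utility 23 - 6 = 17.
Since 17 > 13, bidding 6 is strictly better here, so truthful bidding is not dominant.

No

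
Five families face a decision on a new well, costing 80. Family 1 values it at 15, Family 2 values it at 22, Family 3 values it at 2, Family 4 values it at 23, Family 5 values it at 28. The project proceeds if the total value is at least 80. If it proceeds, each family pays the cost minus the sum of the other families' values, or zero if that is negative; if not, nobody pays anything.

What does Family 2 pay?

Total value 90 ≥ cost 80, so the project is built.
The other families' values sum to 68.
Cost minus that sum is 80 - 68 = 12.

12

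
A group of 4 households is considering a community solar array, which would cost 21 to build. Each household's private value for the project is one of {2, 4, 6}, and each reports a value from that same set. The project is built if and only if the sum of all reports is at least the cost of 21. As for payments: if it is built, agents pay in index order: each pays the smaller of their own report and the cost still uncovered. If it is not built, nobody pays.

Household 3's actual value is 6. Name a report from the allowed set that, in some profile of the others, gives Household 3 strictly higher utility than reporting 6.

Suppose Household 1 reports 6, Household 2 reports 6 and Household 4 reports 6.
Report 6: project built, pays 6, utility 6 - 6 = 0.
Report 4: project built, pays 4, utility 6 - 4 = 2.
So reporting 4 beats truth here (2 > 0).

4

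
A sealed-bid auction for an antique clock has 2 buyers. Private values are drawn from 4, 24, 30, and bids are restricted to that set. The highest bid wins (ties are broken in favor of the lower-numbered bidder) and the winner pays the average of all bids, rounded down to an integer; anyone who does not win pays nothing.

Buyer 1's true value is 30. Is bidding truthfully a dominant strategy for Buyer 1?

No

Consider the case where Buyer 2 bids 4.
Truthful bid 30: wins, pays 17, utility 30 - 17 = 13.
Bid 4 instead: wins, pays 4, utility 30 - 4 = 26.
Since 26 > 13, bidding 4 is strictly better here, so truthful bidding is not dominant.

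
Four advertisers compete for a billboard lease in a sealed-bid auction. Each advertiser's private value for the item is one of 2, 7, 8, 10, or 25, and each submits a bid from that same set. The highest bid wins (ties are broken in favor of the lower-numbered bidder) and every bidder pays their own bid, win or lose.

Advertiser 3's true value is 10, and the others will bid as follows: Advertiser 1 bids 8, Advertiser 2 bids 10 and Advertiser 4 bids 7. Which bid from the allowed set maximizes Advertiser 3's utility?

Bid 2: loses but pays 2, utility -2.
Bid 7: loses but pays 7, utility -7.
Bid 8: loses but pays 8, utility -8.
Bid 10: loses but pays 10, utility -10.
Bid 25: wins, pays 25, utility 10 - 25 = -15.
The best choice is 2 with utility -2.

2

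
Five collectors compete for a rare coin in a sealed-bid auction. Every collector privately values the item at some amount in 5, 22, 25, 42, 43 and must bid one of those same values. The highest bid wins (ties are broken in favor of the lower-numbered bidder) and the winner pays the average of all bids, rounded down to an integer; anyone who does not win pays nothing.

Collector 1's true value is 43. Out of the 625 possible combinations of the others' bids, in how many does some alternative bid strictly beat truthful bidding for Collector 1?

113

Others bid (5, 5, 5, 5): truth gives 31; bid 5 gives 38 > 31. Violating.
Others bid (5, 5, 5, 22): truth gives 27; bid 22 gives 32 > 27. Violating.
Others bid (5, 5, 5, 25): truth gives 27; bid 25 gives 30 > 27. Violating.
Others bid (5, 5, 5, 42): truth gives 23; bid 42 gives 24 > 23. Violating.
Others bid (5, 5, 5, 43): truth gives 23; no alternative beats it.
Others bid (5, 5, 22, 42): truth gives 20; no alternative beats it.
(Checking all 625 profiles: 113 have a profitable deviation, 512 do not.)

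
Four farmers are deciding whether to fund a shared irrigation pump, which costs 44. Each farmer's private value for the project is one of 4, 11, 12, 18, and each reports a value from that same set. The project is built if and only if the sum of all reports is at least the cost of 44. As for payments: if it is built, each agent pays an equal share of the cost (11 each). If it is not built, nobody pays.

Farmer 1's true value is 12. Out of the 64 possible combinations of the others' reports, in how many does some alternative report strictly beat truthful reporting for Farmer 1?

Others report (4, 4, 18): truth gives 0; report 18 gives 1 > 0. Violating.
Others report (4, 11, 11): truth gives 0; report 18 gives 1 > 0. Violating.
Others report (4, 11, 12): truth gives 0; report 18 gives 1 > 0. Violating.
Others report (4, 12, 11): truth gives 0; report 18 gives 1 > 0. Violating.
Others report (4, 4, 4): truth gives 0; no alternative beats it.
Others report (4, 4, 11): truth gives 0; no alternative beats it.
(Checking all 64 profiles: 15 have a profitable deviation, 49 do not.)

15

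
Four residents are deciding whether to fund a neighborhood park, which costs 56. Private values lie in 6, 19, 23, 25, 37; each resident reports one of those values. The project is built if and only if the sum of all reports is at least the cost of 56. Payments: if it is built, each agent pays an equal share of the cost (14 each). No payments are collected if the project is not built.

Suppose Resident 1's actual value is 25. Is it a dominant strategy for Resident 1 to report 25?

Yes

Check each profile of the others' reports and compare truth against every alternative report.
Others report (6, 6, 19): truth gives 11, best alternative gives 11.
Others report (6, 6, 23): truth gives 11, best alternative gives 11.
Others report (6, 6, 25): truth gives 11, best alternative gives 11.
Others report (6, 6, 37): truth gives 11, best alternative gives 11.
Others report (6, 19, 6): truth gives 11, best alternative gives 11.
Others report (6, 19, 19): truth gives 11, best alternative gives 11.
(Remaining 119 profiles checked similarly; truth is weakly best in each.)
In every case the truthful report is at least as good as any alternative, so it is a dominant strategy.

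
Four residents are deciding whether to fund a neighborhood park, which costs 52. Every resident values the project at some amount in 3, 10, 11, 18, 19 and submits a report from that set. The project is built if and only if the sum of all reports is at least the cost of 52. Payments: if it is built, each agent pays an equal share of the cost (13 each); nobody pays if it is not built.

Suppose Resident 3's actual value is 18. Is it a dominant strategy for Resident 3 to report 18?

No

Consider the case where Resident 1 reports 3, Resident 2 reports 11 and Resident 4 reports 19.
Truthful report 18: project not built, utility 0.
Report 19 instead: project built, pays 13, utility 18 - 13 = 5.
Since 5 > 0, reporting 19 is strictly better here, so truthful reporting is not dominant.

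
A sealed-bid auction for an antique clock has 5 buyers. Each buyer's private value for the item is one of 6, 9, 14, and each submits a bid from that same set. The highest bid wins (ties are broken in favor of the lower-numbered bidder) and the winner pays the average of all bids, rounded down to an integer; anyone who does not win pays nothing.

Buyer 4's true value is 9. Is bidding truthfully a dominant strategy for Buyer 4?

Consider the case where Buyer 1 bids 6, Buyer 2 bids 6, Buyer 3 bids 9 and Buyer 5 bids 6.
Truthful bid 9: loses, pays 0, utility 0.
Bid 14 instead: wins, pays 8, utility 9 - 8 = 1.
Since 1 > 0, bidding 14 is strictly better here, so truthful bidding is not dominant.

No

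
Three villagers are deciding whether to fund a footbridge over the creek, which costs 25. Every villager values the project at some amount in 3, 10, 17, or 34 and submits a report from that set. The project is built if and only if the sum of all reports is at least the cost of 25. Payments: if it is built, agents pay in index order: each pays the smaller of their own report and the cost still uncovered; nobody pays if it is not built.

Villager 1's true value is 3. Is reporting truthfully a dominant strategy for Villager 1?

Check each profile of the others' reports and compare truth against every alternative report.
Others report (3, 17): truth gives 0, best alternative gives -7.
Others report (3, 34): truth gives 0, best alternative gives -7.
Others report (10, 10): truth gives 0, best alternative gives -7.
Others report (10, 17): truth gives 0, best alternative gives -7.
Others report (10, 34): truth gives 0, best alternative gives -7.
Others report (17, 3): truth gives 0, best alternative gives -7.
(Remaining 10 profiles checked similarly; truth is weakly best in each.)
In every case the truthful report is at least as good as any alternative, so it is a dominant strategy.

Yes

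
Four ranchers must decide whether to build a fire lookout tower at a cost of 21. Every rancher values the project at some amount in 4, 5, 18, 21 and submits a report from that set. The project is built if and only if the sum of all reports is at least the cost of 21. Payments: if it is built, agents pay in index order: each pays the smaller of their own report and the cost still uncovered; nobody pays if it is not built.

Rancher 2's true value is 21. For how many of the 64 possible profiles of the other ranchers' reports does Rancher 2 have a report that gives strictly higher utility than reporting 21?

Others report (4, 4, 18): truth gives 4; report 4 gives 17 > 4. Violating.
Others report (4, 4, 21): truth gives 4; report 4 gives 17 > 4. Violating.
Others report (4, 5, 18): truth gives 4; report 4 gives 17 > 4. Violating.
Others report (4, 5, 21): truth gives 4; report 4 gives 17 > 4. Violating.
Others report (4, 4, 4): truth gives 4; no alternative beats it.
Others report (4, 4, 5): truth gives 4; no alternative beats it.
(Checking all 64 profiles: 24 have a profitable deviation, 40 do not.)

24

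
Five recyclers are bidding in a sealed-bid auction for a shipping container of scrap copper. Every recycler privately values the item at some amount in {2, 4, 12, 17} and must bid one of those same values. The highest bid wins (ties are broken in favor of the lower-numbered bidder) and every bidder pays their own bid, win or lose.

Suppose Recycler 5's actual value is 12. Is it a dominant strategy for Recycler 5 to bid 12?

No

Consider the case where Recycler 1 bids 2, Recycler 2 bids 2, Recycler 3 bids 2 and Recycler 4 bids 2.
Truthful bid 12: wins, pays 12, utility 12 - 12 = 0.
Bid 4 instead: wins, pays 4, utility 12 - 4 = 8.
Since 8 > 0, bidding 4 is strictly better here, so truthful bidding is not dominant.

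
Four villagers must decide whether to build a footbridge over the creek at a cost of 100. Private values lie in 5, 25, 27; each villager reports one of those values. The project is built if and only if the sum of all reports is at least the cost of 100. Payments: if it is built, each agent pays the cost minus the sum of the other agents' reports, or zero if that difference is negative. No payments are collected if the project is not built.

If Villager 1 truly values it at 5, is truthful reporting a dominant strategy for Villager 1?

Check each profile of the others' reports and compare truth against every alternative report.
Others report (25, 25, 25): truth gives 0, best alternative gives -20.
Others report (25, 25, 27): truth gives 0, best alternative gives -18.
Others report (25, 27, 25): truth gives 0, best alternative gives -18.
Others report (27, 25, 25): truth gives 0, best alternative gives -18.
Others report (25, 27, 27): truth gives 0, best alternative gives -16.
Others report (27, 25, 27): truth gives 0, best alternative gives -16.
(Remaining 21 profiles checked similarly; truth is weakly best in each.)
In every case the truthful report is at least as good as any alternative, so it is a dominant strategy.

Yes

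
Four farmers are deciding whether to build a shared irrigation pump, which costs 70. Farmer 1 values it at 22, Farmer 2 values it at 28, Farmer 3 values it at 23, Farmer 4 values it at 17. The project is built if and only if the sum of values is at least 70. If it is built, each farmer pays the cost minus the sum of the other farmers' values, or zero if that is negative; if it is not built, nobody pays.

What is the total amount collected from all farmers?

13

Total value 90 ≥ cost 70, so it is built.
Farmer 1: others sum to 68; max(0, 70 - 68) = 2.
Farmer 2: others sum to 62; max(0, 70 - 62) = 8.
Farmer 3: others sum to 67; max(0, 70 - 67) = 3.
Farmer 4: others sum to 73; max(0, 70 - 73) = 0.
Total collected = 2 + 8 + 3 + 0 = 13.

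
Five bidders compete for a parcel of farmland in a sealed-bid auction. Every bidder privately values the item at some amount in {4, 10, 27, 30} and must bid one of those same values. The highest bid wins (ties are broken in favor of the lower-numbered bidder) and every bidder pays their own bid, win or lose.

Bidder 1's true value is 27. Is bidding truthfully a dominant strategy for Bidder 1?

No

Consider the case where Bidder 2 bids 4, Bidder 3 bids 4, Bidder 4 bids 4 and Bidder 5 bids 4.
Truthful bid 27: wins, pays 27, utility 27 - 27 = 0.
Bid 4 instead: wins, pays 4, utility 27 - 4 = 23.
Since 23 > 0, bidding 4 is strictly better here, so truthful bidding is not dominant.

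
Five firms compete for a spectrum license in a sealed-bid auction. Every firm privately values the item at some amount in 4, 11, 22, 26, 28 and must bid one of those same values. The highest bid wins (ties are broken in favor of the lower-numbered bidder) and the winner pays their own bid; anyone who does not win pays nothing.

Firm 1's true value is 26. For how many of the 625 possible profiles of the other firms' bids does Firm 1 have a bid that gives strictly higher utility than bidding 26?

81

Others bid (4, 4, 4, 4): truth gives 0; bid 4 gives 22 > 0. Violating.
Others bid (4, 4, 4, 11): truth gives 0; bid 11 gives 15 > 0. Violating.
Others bid (4, 4, 4, 22): truth gives 0; bid 22 gives 4 > 0. Violating.
Others bid (4, 4, 11, 4): truth gives 0; bid 11 gives 15 > 0. Violating.
Others bid (4, 4, 4, 26): truth gives 0; no alternative beats it.
Others bid (4, 4, 4, 28): truth gives 0; no alternative beats it.
(Checking all 625 profiles: 81 have a profitable deviation, 544 do not.)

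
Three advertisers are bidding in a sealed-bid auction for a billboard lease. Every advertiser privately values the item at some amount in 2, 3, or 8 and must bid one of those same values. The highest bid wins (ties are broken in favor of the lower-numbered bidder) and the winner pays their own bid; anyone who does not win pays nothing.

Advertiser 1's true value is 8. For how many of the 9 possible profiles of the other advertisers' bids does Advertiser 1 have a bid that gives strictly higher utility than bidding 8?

4

Others bid (2, 2): truth gives 0; bid 2 gives 6 > 0. Violating.
Others bid (2, 3): truth gives 0; bid 3 gives 5 > 0. Violating.
Others bid (3, 2): truth gives 0; bid 3 gives 5 > 0. Violating.
Others bid (3, 3): truth gives 0; bid 3 gives 5 > 0. Violating.
Others bid (2, 8): truth gives 0; no alternative beats it.
Others bid (3, 8): truth gives 0; no alternative beats it.
(Checking all 9 profiles: 4 have a profitable deviation, 5 do not.)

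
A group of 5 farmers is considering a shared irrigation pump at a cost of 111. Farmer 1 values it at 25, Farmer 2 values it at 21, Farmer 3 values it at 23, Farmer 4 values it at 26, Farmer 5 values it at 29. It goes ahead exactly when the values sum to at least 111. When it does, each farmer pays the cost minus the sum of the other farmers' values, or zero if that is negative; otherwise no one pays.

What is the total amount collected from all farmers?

Total value 124 ≥ cost 111, so it is built.
Farmer 1: others sum to 99; max(0, 111 - 99) = 12.
Farmer 2: others sum to 103; max(0, 111 - 103) = 8.
Farmer 3: others sum to 101; max(0, 111 - 101) = 10.
Farmer 4: others sum to 98; max(0, 111 - 98) = 13.
Farmer 5: others sum to 95; max(0, 111 - 95) = 16.
Total collected = 12 + 8 + 10 + 13 + 16 = 59.

59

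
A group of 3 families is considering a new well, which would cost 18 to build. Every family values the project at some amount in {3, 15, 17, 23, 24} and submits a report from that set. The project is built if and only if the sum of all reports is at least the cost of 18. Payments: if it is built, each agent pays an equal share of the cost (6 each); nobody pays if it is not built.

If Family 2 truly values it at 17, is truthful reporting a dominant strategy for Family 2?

Check each profile of the others' reports and compare truth against every alternative report.
Others report (3, 3): truth gives 11, best alternative gives 11.
Others report (3, 15): truth gives 11, best alternative gives 11.
Others report (3, 17): truth gives 11, best alternative gives 11.
Others report (3, 23): truth gives 11, best alternative gives 11.
Others report (3, 24): truth gives 11, best alternative gives 11.
Others report (15, 3): truth gives 11, best alternative gives 11.
(Remaining 19 profiles checked similarly; truth is weakly best in each.)
In every case the truthful report is at least as good as any alternative, so it is a dominant strategy.

Yes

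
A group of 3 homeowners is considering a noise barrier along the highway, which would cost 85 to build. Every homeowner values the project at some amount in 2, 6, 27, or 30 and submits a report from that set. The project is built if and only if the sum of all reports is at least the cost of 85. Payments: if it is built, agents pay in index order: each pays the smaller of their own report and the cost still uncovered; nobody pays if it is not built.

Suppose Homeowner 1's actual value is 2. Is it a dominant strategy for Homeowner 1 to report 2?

Yes

Check each profile of the others' reports and compare truth against every alternative report.
Others report (2, 2): truth gives 0, best alternative gives 0.
Others report (2, 6): truth gives 0, best alternative gives 0.
Others report (2, 27): truth gives 0, best alternative gives 0.
Others report (2, 30): truth gives 0, best alternative gives 0.
Others report (6, 2): truth gives 0, best alternative gives 0.
Others report (6, 6): truth gives 0, best alternative gives 0.
(Remaining 10 profiles checked similarly; truth is weakly best in each.)
In every case the truthful report is at least as good as any alternative, so it is a dominant strategy.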